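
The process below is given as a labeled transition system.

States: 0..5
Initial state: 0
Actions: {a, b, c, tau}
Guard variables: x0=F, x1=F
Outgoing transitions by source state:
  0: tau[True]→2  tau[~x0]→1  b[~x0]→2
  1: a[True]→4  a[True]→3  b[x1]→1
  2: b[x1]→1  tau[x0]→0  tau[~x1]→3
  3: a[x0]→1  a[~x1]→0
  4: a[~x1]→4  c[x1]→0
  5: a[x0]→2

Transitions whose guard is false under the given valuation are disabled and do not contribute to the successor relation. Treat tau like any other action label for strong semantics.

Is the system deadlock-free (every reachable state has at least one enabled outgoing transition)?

Answer: DEADLOCK-FREE

Trace:
Reachable = {0,1,2,3,4}
  0: b→2  tau→1  tau→2  [deg 3]
  1: a→3  a→4  [deg 2]
  2: tau→3  [deg 1]
  3: a→0  [deg 1]
  4: a→4  [deg 1]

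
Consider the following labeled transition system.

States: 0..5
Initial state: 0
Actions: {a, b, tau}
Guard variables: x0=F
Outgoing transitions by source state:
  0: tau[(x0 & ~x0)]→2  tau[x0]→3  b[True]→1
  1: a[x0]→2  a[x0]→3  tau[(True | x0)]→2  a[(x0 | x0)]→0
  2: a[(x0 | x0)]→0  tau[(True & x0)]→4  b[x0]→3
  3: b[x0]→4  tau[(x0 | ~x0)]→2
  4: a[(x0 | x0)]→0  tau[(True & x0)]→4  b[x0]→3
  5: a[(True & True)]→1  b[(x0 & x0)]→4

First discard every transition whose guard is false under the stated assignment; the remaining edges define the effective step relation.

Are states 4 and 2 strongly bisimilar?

Bisimulation quotient by refinement:
  round 0: {{0,1,2,3,4,5}}
  round 1: {{0},{1,3},{2,4},{5}}
4 equivalence class(es) (converged in 2)
4∈{2,4}, 2∈{2,4}

Answer: BISIMILAR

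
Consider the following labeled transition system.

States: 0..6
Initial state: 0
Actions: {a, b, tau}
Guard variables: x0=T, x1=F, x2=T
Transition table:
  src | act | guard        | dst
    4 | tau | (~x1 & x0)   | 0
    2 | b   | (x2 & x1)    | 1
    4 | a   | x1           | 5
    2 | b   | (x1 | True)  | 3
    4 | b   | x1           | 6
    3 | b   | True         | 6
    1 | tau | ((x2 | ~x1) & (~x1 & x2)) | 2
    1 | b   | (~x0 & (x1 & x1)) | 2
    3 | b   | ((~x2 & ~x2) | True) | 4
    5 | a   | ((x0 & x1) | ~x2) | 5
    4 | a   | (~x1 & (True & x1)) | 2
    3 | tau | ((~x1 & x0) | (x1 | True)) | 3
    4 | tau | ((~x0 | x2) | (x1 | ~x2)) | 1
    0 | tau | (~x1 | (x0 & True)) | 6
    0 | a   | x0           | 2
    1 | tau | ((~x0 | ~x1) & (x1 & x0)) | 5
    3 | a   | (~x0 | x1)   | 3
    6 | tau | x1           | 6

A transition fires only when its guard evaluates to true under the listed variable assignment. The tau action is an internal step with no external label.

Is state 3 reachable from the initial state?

9 transition(s) survive guard evaluation.
Layer 0: {0}
Layer 1: {2,6}  total {0,2,6}
Layer 2: {3}  total {0,2,3,6}
Layer 3: {4}  total {0,2,3,4,6}
Layer 4: {1}  total {0,1,2,3,4,6}
R = {0,1,2,3,4,6}
Path to 3: a·b

Answer: REACHABLE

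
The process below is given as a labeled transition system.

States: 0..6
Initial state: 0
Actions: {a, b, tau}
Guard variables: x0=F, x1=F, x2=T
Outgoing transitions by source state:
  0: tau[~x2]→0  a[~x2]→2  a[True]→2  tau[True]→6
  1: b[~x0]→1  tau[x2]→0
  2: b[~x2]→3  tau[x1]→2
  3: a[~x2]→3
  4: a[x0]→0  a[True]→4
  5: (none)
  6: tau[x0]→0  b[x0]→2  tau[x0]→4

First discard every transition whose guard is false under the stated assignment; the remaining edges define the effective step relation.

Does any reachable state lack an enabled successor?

Answer: DEADLOCK at state 2

Working:
Reach set: {0,2,6}
  0: a→2  tau→6  [2 exit(s)]
  2: ∅  [no exit]
  6: ∅  [no exit]
Path to 2: a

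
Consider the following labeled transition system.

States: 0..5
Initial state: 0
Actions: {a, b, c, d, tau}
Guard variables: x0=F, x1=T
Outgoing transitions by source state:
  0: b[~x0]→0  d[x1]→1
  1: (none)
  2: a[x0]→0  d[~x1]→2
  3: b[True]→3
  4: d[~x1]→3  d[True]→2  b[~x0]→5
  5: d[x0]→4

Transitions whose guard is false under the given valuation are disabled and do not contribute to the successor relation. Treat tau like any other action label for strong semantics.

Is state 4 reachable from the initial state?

Guard filter leaves 5 enabled edge(s).
Layer 0: {0}
Layer 1: {1}  cumulative {0,1}
Reachable = {0,1}

Answer: UNREACHABLE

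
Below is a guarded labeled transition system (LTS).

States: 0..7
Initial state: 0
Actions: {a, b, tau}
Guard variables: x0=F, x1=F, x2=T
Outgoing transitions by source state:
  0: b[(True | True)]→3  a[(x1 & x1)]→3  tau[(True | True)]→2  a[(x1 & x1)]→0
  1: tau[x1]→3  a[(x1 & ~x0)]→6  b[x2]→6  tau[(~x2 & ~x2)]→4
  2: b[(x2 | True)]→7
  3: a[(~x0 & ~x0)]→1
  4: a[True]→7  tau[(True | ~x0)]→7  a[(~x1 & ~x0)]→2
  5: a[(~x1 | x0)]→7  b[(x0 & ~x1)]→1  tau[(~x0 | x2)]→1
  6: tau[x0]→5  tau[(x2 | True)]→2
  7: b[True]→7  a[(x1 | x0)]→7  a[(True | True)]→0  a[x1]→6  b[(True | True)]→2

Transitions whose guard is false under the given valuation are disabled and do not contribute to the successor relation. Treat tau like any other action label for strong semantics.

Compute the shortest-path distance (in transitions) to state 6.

Layered search for 6:
  L0 = {0}
  L1 = {2,3}
  L2 = {1,7}
  L3 = {6}
first hit 6 at d=3 via b·a·b

Answer: 3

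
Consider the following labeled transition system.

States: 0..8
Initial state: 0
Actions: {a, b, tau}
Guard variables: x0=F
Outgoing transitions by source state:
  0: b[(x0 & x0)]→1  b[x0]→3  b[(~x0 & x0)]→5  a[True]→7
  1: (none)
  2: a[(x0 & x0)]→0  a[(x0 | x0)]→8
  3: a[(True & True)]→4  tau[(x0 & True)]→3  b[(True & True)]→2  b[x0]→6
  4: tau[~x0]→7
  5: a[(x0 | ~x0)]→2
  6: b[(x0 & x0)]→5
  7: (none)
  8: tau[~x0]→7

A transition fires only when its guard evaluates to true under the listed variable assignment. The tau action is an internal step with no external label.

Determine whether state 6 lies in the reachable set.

Answer: UNREACHABLE

Trace:
6 transition(s) survive guard evaluation.
Layer 0: {0}
Layer 1: {7}  now seen {0,7}
R = {0,7}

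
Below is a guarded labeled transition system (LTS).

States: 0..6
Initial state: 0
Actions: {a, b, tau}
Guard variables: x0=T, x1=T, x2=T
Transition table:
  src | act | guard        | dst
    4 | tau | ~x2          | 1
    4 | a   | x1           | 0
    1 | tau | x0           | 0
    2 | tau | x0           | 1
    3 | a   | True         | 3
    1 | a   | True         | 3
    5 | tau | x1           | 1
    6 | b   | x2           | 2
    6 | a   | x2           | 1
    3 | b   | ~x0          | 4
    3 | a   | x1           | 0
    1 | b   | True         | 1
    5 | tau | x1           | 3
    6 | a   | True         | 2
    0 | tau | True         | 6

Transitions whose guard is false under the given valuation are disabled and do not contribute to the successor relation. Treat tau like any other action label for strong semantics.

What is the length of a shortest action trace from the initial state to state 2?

Answer: 2

Trace:
BFS to 2:
  depth 0: {0}
  depth 1: {6}
  depth 2: {1,2}
first hit 2 at d=2 via tau·a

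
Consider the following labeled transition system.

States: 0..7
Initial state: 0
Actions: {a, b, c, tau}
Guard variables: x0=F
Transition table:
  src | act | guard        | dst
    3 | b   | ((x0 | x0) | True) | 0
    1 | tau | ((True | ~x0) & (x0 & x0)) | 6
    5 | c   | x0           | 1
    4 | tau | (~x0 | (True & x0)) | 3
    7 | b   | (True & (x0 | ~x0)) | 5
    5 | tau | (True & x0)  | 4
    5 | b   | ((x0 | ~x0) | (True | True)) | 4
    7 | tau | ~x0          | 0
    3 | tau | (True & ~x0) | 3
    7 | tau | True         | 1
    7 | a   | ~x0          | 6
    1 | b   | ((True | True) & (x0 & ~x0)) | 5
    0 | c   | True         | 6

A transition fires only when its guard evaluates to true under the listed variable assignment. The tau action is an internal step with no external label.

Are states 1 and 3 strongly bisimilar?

Answer: NOT BISIMILAR

Trace:
Compute ~ classes (split until stable):
  round 0: {{0,1,2,3,4,5,6,7}}
  round 1: {{0},{1,2,6},{3},{4},{5},{7}}
stable after 2 split(s): 6 block(s)
1∈{1,2,6}, 3∈{3}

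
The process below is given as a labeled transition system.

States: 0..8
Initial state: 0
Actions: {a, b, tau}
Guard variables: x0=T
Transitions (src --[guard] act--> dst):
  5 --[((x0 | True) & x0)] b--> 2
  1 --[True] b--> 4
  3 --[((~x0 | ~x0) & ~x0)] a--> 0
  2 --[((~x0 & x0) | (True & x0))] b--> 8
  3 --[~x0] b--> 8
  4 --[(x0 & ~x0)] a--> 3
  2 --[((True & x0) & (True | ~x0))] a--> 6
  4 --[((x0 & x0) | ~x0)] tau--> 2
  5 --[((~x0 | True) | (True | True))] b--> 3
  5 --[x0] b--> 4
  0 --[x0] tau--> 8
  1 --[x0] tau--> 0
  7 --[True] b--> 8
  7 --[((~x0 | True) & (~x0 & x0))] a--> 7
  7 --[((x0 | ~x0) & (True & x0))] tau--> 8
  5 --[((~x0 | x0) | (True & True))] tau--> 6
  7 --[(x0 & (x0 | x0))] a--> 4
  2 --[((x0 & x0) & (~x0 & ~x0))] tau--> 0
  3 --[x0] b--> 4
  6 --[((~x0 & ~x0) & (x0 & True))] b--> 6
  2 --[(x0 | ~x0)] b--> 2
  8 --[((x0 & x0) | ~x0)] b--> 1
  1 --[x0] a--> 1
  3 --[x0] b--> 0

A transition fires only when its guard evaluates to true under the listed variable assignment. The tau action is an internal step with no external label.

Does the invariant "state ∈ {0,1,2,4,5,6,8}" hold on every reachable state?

Answer: INVARIANT HOLDS

Analysis:
Allowed set {0,1,2,4,5,6,8}
Reachable = {0,1,2,4,6,8}
  0: safe
  1: safe
  2: safe
  4: safe
  6: safe
  8: safe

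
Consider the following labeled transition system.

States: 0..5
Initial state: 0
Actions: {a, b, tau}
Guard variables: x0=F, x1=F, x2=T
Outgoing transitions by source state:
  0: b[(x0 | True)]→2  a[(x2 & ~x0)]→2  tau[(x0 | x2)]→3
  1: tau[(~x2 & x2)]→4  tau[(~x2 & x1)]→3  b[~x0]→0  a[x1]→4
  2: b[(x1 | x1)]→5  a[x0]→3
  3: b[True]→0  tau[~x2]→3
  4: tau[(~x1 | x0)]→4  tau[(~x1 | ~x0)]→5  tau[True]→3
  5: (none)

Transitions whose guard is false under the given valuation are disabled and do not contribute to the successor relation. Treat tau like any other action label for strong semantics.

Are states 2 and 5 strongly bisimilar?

Answer: BISIMILAR

Working:
Refine partition for ~:
  P[0] = {{0,1,2,3,4,5}}
  P[1] = {{0},{1,3},{2,5},{4}}
Fixed point at round 2; 4 class(es).
2∈{2,5}, 5∈{2,5}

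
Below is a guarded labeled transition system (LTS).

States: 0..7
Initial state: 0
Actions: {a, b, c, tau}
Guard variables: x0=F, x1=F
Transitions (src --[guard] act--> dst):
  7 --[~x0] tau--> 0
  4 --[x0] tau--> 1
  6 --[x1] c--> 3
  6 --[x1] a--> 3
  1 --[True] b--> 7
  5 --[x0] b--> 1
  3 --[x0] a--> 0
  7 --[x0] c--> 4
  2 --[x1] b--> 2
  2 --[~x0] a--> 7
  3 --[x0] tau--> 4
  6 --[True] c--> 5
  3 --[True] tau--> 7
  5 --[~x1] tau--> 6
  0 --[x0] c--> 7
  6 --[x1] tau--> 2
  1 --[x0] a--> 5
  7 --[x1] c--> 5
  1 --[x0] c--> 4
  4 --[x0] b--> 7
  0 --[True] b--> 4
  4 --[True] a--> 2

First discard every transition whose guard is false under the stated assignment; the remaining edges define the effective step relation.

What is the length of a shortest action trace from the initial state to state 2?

Answer: 2

Analysis:
Layered search for 2:
  L0 = {0}
  L1 = {4}
  L2 = {2}
first hit 2 at d=2 via b·a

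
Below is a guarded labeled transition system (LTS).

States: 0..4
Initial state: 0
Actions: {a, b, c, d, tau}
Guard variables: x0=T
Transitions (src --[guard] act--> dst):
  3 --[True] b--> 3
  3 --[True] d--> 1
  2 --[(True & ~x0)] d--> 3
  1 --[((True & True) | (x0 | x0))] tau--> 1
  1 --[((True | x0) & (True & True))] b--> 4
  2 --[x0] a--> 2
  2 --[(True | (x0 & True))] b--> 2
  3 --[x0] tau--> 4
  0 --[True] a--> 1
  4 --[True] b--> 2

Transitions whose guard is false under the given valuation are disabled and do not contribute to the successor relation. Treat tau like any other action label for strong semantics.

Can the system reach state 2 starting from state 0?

9 transition(s) survive guard evaluation.
Layer 0: {0}
Layer 1: {1}  cumulative {0,1}
Layer 2: {4}  cumulative {0,1,4}
Layer 3: {2}  cumulative {0,1,2,4}
Reachable = {0,1,2,4}
witness 2: a·b·b

Answer: REACHABLE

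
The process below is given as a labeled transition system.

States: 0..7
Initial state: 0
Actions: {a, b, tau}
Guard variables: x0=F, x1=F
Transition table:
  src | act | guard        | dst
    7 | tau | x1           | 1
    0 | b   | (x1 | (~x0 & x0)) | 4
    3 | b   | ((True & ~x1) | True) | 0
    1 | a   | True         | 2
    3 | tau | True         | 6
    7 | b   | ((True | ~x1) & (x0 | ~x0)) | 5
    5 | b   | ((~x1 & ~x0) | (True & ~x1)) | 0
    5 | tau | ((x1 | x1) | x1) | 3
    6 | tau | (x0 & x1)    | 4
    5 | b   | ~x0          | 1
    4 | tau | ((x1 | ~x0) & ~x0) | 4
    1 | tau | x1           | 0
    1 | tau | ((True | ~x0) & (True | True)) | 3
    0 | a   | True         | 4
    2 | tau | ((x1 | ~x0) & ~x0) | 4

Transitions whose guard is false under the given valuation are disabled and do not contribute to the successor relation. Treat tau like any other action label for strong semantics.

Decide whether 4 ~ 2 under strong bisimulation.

Answer: BISIMILAR

Analysis:
Refine partition for ~:
  round 0: {{0,1,2,3,4,5,6,7}}
  round 1: {{0},{1},{2,4},{3},{5,7},{6}}
  round 2: {{0},{1},{2,4},{3},{5},{6},{7}}
stable after 3 split(s): 7 block(s)
4∈{2,4}, 2∈{2,4}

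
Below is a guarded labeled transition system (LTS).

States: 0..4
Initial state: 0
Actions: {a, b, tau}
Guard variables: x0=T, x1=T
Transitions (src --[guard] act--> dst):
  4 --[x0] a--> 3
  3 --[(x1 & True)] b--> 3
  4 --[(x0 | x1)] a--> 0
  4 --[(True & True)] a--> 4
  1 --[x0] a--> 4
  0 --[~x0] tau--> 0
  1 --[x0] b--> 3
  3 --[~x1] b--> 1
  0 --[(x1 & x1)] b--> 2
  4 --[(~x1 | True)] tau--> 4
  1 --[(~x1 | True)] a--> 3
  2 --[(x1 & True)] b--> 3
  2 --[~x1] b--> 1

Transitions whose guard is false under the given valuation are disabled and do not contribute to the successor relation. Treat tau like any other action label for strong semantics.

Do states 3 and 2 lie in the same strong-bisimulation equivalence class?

Answer: BISIMILAR

Working:
Bisimulation quotient by refinement:
  P[0] = {{0,1,2,3,4}}
  P[1] = {{0,2,3},{1},{4}}
Fixed point at round 2; 3 class(es).
[3]={0,2,3}  [2]={0,2,3}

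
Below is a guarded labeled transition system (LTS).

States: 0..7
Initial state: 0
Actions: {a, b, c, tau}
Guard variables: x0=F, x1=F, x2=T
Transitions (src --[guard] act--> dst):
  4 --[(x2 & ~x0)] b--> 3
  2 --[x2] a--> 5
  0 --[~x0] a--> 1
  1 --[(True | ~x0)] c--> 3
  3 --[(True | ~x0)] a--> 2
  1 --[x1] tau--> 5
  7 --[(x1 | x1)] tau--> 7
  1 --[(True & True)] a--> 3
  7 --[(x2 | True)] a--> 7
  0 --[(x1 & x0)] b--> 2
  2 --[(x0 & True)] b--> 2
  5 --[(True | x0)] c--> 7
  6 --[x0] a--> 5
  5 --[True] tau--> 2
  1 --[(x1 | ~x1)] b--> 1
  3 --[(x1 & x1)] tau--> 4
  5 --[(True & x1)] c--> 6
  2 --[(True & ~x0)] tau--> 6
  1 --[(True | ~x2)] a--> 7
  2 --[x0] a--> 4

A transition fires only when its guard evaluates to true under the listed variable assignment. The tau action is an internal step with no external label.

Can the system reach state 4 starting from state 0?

After dropping false guards: 12 live edges.
Layer 0: {0}
Layer 1: {1}  now seen {0,1}
Layer 2: {3,7}  now seen {0,1,3,7}
Layer 3: {2}  now seen {0,1,2,3,7}
Layer 4: {5,6}  now seen {0,1,2,3,5,6,7}
Reachable = {0,1,2,3,5,6,7}

Answer: UNREACHABLE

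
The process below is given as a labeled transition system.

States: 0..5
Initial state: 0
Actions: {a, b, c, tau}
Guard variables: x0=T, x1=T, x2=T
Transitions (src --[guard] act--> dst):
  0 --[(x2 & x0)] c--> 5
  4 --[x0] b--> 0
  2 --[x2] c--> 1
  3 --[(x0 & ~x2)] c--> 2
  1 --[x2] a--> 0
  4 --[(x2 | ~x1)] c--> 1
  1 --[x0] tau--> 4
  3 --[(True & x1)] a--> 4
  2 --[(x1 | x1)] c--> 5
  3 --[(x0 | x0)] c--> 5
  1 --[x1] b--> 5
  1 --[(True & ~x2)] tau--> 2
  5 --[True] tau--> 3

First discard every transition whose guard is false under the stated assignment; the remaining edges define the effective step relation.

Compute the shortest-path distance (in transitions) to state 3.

Breadth-first toward 3:
  depth 0: {0}
  depth 1: {5}
  depth 2: {3}
3 enters at depth 2; path c·tau

Answer: 2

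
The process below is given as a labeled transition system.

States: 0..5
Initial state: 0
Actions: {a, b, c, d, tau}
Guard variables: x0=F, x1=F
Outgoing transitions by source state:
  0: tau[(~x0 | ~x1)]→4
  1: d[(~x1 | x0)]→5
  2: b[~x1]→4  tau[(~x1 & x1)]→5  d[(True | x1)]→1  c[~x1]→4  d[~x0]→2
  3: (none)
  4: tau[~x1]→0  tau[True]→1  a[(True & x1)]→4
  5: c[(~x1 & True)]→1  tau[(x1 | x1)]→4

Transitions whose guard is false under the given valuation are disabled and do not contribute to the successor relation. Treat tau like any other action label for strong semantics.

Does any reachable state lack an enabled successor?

Reach set: {0,1,4,5}
  0: tau→4  [1 exit(s)]
  1: d→5  [1 exit(s)]
  4: tau→0  tau→1  [2 exit(s)]
  5: c→1  [1 exit(s)]

Answer: DEADLOCK-FREE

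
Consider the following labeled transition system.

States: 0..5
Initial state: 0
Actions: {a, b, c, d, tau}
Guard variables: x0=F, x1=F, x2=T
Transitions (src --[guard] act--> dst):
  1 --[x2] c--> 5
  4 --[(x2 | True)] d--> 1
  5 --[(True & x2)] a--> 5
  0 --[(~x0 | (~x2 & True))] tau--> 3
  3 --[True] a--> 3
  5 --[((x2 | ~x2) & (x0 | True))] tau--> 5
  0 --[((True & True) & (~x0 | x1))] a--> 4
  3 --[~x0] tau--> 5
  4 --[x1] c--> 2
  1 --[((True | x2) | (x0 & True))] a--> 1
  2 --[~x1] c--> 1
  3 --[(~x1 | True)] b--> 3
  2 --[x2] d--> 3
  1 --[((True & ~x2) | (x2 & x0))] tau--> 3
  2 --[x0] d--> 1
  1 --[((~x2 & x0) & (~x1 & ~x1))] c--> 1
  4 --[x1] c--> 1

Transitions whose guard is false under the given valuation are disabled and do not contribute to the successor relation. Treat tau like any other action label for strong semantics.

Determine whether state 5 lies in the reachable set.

After dropping false guards: 12 live edges.
Layer 0: {0}
Layer 1: {3,4}  total {0,3,4}
Layer 2: {1,5}  total {0,1,3,4,5}
R = {0,1,3,4,5}
trace reaching 5: tau·tau

Answer: REACHABLE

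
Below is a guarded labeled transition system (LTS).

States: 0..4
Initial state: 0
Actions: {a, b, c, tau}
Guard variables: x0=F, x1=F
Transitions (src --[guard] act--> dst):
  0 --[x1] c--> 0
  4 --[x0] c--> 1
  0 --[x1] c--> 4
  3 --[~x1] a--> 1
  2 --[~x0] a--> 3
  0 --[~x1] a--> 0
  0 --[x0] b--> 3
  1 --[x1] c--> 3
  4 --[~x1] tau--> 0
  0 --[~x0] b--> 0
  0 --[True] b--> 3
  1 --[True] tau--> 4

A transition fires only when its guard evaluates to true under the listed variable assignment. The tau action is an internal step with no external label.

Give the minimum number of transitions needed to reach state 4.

BFS to 4:
  depth 0: {0}
  depth 1: {3}
  depth 2: {1}
  depth 3: {4}
4 enters at depth 3; path b·a·tau

Answer: 3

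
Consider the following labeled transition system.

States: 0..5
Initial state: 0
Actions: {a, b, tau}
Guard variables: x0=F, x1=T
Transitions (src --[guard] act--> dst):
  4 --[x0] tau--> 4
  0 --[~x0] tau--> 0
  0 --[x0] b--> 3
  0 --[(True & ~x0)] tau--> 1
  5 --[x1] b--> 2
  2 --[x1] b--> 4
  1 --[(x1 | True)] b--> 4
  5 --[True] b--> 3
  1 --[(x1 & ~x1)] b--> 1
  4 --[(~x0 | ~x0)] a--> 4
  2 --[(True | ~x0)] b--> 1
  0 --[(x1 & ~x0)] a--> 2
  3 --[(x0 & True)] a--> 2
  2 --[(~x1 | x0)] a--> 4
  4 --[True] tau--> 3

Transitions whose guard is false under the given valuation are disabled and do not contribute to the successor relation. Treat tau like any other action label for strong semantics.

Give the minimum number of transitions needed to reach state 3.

Breadth-first toward 3:
  L0 = {0}
  L1 = {1,2}
  L2 = {4}
  L3 = {3}
3 enters at depth 3; path a·b·tau

Answer: 3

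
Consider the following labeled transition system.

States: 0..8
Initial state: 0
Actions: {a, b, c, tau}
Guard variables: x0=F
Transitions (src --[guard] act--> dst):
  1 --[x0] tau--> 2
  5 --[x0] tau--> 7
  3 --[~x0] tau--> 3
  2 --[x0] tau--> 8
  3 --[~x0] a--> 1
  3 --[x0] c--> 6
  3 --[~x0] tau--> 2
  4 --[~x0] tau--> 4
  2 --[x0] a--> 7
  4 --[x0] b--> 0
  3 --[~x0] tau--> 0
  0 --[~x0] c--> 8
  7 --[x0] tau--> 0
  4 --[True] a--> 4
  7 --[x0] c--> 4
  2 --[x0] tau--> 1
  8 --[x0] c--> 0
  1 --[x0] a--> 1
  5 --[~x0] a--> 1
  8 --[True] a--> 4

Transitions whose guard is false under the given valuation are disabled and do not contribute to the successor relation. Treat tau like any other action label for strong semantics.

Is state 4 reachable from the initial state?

Answer: REACHABLE

Working:
Guard filter leaves 9 enabled edge(s).
Layer 0: {0}
Layer 1: {8}  cumulative {0,8}
Layer 2: {4}  cumulative {0,4,8}
Reach set: {0,4,8}
trace reaching 4: c·a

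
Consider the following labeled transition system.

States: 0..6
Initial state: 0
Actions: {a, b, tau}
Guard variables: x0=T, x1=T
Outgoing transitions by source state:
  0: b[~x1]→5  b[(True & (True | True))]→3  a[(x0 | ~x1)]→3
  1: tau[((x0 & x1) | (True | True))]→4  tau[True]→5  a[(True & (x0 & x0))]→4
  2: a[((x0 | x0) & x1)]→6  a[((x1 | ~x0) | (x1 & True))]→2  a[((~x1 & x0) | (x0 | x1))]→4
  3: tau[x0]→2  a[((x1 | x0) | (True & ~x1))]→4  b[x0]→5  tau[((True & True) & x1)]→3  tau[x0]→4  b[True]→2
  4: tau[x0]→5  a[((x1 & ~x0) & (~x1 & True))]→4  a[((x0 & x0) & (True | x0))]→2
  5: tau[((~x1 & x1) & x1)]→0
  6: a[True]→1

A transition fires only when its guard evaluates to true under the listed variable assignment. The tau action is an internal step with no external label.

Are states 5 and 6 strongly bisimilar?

Answer: NOT BISIMILAR

Trace:
Compute ~ classes (split until stable):
  P[0] = {{0,1,2,3,4,5,6}}
  P[1] = {{0},{1,4},{2,6},{3},{5}}
  P[2] = {{0},{1},{2},{3},{4},{5},{6}}
stable after 3 split(s): 7 block(s)
class of 5: {5}; class of 6: {6}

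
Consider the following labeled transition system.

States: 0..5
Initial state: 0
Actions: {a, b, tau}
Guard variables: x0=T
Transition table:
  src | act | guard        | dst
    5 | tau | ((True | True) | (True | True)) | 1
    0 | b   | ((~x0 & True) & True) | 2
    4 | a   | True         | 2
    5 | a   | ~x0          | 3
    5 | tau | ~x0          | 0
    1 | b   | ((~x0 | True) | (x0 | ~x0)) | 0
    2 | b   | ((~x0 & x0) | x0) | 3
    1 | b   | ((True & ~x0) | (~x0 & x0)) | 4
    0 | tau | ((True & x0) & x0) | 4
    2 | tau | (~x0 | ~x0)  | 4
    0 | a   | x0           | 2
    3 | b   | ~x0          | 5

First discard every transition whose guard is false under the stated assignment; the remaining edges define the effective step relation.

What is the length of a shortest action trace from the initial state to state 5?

Breadth-first toward 5:
  depth 0: {0}
  depth 1: {2,4}
  depth 2: {3}
5 never appears.

Answer: UNREACHABLE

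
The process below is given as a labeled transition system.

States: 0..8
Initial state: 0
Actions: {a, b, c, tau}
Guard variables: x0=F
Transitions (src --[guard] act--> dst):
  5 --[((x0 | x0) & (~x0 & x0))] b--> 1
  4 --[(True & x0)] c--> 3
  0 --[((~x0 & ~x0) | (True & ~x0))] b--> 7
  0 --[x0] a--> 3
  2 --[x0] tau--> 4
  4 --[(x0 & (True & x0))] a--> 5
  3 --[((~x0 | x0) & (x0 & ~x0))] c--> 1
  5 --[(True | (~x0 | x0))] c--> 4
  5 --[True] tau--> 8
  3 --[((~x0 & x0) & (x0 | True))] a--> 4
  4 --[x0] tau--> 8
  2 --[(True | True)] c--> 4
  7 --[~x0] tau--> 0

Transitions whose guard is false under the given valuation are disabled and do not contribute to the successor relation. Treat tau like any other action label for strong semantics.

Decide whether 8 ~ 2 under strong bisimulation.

Bisimulation quotient by refinement:
  P[0] = {{0,1,2,3,4,5,6,7,8}}
  P[1] = {{0},{1,3,4,6,8},{2},{5},{7}}
5 equivalence class(es) (converged in 2)
[8]={1,3,4,6,8}  [2]={2}

Answer: NOT BISIMILAR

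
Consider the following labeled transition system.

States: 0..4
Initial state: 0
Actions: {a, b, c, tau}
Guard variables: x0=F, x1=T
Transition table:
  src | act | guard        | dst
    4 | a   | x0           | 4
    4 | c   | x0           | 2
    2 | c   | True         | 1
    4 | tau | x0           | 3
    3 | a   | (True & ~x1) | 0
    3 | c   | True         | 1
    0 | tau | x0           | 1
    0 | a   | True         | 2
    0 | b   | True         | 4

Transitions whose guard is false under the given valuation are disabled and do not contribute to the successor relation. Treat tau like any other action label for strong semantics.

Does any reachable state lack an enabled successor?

Reachable = {0,1,2,4}
  0: a→2  b→4  [2 out]
  1: ∅  [STUCK]
  2: c→1  [1 out]
  4: ∅  [STUCK]
trace reaching 1: a·c

Answer: DEADLOCK at state 1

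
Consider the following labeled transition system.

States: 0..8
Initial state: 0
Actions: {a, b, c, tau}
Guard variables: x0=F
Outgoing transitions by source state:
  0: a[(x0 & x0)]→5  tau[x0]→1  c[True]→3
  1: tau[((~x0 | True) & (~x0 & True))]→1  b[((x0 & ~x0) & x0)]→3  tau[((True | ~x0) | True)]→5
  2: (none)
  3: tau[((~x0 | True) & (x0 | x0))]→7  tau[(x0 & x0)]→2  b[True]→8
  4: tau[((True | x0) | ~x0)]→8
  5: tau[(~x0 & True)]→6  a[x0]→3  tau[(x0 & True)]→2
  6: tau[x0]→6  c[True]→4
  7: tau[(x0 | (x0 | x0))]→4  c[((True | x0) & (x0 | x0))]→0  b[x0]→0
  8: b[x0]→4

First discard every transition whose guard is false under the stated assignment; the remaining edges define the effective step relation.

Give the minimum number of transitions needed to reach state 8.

Answer: 2

Analysis:
Breadth-first toward 8:
  Layer 0: {0}
  Layer 1: {3}
  Layer 2: {8}
depth(8)=2, e.g. c·b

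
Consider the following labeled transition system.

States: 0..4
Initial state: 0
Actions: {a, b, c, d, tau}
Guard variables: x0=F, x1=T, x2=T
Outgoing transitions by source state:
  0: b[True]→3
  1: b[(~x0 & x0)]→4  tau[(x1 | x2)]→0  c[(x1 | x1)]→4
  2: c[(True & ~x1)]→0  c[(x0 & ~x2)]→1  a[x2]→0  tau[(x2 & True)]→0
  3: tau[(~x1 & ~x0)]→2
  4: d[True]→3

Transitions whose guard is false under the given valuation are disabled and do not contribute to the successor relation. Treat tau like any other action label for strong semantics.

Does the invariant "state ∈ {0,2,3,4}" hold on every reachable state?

Allowed set {0,2,3,4}
R = {0,3}
  0: ok
  3: ok

Answer: INVARIANT HOLDS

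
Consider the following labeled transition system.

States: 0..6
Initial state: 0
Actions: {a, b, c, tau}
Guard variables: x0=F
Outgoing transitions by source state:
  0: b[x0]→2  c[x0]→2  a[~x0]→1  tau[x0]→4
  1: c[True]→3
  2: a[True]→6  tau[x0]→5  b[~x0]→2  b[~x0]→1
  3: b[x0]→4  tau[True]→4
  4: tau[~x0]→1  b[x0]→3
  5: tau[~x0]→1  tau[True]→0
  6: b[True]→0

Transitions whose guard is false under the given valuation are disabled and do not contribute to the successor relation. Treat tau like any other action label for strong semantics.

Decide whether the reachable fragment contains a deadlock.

Reachable = {0,1,3,4}
  0: a→1  [1 exit(s)]
  1: c→3  [1 exit(s)]
  3: tau→4  [1 exit(s)]
  4: tau→1  [1 exit(s)]

Answer: DEADLOCK-FREE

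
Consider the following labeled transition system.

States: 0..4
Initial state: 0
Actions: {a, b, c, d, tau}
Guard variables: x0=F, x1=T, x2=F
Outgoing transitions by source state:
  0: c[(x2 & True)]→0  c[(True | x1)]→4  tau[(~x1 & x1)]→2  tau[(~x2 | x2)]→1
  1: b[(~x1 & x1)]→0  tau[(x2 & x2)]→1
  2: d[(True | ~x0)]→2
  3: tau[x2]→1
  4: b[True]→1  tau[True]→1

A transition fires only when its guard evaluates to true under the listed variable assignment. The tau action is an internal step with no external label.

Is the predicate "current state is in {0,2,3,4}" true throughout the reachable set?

Allowed set {0,2,3,4}
R = {0,1,4}
  0: ✓
  1: VIOLATES
  4: ✓
counterexample path to 1: tau

Answer: INVARIANT VIOLATED at state 1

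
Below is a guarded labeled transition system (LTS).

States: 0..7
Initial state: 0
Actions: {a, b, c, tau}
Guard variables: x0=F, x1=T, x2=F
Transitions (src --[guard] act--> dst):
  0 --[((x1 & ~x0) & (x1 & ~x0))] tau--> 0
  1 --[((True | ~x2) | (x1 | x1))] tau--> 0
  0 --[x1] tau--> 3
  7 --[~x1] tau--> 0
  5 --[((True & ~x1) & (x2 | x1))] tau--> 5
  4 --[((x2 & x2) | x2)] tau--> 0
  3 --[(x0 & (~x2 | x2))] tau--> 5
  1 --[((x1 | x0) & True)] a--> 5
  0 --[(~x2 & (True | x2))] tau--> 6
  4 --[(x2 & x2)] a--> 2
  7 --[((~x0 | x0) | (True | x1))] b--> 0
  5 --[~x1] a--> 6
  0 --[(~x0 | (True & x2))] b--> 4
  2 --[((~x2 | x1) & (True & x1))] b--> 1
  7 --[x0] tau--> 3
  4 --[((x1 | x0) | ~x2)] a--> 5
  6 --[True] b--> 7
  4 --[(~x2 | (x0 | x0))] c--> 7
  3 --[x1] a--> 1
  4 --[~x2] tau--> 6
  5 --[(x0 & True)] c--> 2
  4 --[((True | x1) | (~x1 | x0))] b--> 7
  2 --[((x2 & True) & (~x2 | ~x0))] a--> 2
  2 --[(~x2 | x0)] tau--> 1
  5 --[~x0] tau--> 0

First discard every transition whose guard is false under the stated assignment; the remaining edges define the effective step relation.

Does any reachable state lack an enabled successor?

R = {0,1,3,4,5,6,7}
  0: b→4  tau→0  tau→3  tau→6  [deg 4]
  1: a→5  tau→0  [deg 2]
  3: a→1  [deg 1]
  4: a→5  b→7  c→7  tau→6  [deg 4]
  5: tau→0  [deg 1]
  6: b→7  [deg 1]
  7: b→0  [deg 1]

Answer: DEADLOCK-FREE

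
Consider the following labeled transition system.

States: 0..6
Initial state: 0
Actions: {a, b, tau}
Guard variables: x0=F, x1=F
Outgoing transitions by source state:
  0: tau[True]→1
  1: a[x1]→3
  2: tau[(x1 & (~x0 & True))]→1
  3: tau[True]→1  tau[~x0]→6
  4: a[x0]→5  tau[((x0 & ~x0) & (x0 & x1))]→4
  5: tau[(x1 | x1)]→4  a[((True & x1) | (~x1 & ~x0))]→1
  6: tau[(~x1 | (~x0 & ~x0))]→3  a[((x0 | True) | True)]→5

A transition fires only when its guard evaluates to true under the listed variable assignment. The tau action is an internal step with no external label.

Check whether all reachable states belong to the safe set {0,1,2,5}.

Safe = {0,1,2,5}
R = {0,1}
  0: safe
  1: safe

Answer: INVARIANT HOLDS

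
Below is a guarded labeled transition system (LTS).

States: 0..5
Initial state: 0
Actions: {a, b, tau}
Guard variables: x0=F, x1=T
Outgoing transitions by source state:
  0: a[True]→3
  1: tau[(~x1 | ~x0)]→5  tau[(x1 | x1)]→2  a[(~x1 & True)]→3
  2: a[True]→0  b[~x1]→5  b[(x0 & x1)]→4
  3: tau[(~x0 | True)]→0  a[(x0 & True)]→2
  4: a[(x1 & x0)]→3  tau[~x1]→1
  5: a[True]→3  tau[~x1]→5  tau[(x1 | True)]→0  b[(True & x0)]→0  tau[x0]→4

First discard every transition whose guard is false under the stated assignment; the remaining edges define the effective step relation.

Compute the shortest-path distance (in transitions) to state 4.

Answer: UNREACHABLE

Working:
Breadth-first toward 4:
  L0 = {0}
  L1 = {3}
4 never appears.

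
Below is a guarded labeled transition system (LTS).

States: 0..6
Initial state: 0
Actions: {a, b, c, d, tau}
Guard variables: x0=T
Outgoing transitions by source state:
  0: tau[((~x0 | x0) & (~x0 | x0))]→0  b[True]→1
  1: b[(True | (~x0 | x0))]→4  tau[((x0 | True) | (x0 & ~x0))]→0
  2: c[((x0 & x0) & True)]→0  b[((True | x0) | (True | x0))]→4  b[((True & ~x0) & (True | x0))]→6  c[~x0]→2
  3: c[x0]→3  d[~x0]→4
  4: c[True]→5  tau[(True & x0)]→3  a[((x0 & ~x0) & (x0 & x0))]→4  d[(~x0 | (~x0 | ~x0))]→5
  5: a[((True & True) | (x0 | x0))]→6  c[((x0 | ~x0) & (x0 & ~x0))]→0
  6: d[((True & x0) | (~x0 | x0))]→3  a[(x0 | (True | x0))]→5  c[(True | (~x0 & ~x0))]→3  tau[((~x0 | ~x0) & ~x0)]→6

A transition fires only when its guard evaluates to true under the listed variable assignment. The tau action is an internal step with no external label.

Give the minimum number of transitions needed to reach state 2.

Layered search for 2:
  depth 0: {0}
  depth 1: {1}
  depth 2: {4}
  depth 3: {3,5}
  depth 4: {6}
2 never appears.

Answer: UNREACHABLE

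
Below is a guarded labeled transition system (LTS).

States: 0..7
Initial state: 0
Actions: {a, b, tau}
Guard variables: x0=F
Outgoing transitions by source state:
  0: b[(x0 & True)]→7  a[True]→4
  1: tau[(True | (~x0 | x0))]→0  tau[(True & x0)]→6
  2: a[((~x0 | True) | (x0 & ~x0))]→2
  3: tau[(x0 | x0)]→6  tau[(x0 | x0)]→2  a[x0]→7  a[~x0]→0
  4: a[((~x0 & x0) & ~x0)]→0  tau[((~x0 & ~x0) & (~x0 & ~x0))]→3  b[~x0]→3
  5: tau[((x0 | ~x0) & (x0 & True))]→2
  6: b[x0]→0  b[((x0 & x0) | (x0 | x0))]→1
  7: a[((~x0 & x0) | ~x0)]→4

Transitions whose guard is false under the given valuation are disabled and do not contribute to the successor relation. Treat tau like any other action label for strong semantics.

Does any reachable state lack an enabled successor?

R = {0,3,4}
  0: a→4  [deg 1]
  3: a→0  [deg 1]
  4: b→3  tau→3  [deg 2]

Answer: DEADLOCK-FREE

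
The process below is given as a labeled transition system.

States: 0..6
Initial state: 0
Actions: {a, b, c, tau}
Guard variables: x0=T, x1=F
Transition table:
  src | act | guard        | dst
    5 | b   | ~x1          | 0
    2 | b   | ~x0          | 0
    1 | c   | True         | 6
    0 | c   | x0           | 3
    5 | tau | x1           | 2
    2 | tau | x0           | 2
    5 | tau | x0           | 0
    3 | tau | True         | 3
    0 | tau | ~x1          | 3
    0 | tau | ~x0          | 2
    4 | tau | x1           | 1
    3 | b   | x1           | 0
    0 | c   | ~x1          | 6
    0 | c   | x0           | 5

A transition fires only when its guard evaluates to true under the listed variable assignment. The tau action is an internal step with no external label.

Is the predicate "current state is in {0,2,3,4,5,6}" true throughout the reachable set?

Inv-set: {0,2,3,4,5,6}
Reachable = {0,3,5,6}
  0: ✓
  3: ✓
  5: ✓
  6: ✓

Answer: INVARIANT HOLDS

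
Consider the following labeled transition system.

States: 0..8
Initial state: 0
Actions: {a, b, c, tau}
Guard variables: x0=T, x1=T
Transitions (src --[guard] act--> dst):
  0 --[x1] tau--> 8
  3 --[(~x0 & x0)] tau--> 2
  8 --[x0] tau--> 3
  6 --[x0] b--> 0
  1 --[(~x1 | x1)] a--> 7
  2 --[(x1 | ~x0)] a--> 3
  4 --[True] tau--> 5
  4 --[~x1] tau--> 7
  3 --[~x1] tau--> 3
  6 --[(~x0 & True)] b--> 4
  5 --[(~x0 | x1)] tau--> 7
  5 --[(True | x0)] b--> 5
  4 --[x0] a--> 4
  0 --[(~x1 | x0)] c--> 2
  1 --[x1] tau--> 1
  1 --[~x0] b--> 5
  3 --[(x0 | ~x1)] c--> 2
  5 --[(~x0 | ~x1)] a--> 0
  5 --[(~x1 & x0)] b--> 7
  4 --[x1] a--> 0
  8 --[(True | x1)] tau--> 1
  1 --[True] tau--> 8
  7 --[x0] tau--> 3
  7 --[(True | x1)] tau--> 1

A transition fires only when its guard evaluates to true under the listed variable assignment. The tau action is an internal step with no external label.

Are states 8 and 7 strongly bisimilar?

Bisimulation quotient by refinement:
  π0 = {{0,1,2,3,4,5,6,7,8}}
  π1 = {{0},{1,4},{2},{3},{5},{6},{7,8}}
  π2 = {{0},{1},{2},{3},{4},{5},{6},{7,8}}
stable after 3 split(s): 8 block(s)
8∈{7,8}, 7∈{7,8}

Answer: BISIMILAR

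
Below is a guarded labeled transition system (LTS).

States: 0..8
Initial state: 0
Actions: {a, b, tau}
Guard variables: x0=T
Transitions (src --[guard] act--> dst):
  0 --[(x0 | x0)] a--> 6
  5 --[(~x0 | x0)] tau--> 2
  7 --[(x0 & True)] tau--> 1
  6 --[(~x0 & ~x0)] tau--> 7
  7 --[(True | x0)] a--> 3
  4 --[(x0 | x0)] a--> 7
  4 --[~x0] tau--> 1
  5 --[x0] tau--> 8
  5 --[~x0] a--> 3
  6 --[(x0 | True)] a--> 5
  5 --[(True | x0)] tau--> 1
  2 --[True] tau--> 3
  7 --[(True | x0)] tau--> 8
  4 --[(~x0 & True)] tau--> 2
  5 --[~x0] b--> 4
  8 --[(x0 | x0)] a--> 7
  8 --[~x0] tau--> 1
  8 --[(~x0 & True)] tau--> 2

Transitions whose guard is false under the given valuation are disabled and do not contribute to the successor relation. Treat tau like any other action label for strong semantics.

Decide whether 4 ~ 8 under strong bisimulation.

Compute ~ classes (split until stable):
  round 0: {{0,1,2,3,4,5,6,7,8}}
  round 1: {{0,4,6,8},{1,3},{2,5},{7}}
  round 2: {{0},{1,3},{2},{4,8},{5},{6},{7}}
stable after 3 split(s): 7 block(s)
[4]={4,8}  [8]={4,8}

Answer: BISIMILAR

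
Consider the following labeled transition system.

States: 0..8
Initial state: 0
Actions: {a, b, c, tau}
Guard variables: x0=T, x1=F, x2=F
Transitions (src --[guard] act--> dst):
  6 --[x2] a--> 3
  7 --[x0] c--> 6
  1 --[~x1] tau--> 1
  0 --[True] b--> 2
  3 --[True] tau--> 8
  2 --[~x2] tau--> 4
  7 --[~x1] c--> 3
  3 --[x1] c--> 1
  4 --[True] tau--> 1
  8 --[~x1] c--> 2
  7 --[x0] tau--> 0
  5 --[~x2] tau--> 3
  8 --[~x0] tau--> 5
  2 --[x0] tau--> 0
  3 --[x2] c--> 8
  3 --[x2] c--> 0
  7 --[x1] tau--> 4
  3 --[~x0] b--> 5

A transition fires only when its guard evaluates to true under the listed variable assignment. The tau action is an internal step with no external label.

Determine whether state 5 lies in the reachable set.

11 transition(s) survive guard evaluation.
Layer 0: {0}
Layer 1: {2}  cumulative {0,2}
Layer 2: {4}  cumulative {0,2,4}
Layer 3: {1}  cumulative {0,1,2,4}
Reach set: {0,1,2,4}

Answer: UNREACHABLE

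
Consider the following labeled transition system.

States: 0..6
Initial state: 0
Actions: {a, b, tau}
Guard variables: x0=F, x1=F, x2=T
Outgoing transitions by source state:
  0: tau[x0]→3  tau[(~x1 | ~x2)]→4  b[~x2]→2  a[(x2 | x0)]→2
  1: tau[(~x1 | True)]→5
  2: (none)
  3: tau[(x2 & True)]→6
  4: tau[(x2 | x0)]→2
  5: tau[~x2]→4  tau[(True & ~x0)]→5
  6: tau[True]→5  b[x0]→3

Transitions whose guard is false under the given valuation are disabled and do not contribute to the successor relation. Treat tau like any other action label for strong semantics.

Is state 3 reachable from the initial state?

Guard filter leaves 7 enabled edge(s).
Layer 0: {0}
Layer 1: {2,4}  now seen {0,2,4}
Reach set: {0,2,4}

Answer: UNREACHABLE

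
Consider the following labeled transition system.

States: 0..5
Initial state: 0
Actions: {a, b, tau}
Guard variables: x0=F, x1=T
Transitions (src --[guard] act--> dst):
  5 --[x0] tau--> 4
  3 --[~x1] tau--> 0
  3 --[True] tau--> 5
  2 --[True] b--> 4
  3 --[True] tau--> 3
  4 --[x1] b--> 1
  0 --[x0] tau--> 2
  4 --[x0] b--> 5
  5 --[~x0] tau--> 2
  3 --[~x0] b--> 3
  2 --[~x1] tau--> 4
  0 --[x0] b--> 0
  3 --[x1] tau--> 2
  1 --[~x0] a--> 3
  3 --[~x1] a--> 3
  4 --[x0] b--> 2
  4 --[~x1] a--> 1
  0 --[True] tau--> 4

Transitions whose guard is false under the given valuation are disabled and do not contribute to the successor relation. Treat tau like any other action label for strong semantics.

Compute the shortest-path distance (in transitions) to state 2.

Answer: 4

Analysis:
Breadth-first toward 2:
  depth 0: {0}
  depth 1: {4}
  depth 2: {1}
  depth 3: {3}
  depth 4: {2,5}
depth(2)=4, e.g. tau·b·a·tau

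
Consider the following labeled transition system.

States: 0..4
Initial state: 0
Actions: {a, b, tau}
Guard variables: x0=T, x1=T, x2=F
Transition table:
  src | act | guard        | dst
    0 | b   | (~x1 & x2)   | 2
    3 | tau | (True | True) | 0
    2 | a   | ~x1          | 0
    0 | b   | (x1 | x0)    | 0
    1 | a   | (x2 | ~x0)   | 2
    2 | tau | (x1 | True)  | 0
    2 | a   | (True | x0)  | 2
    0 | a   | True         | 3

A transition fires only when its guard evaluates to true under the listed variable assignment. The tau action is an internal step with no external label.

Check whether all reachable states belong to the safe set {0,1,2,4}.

Safe = {0,1,2,4}
Reach set: {0,3}
  0: ok
  3: outside
counterexample path to 3: a

Answer: INVARIANT VIOLATED at state 3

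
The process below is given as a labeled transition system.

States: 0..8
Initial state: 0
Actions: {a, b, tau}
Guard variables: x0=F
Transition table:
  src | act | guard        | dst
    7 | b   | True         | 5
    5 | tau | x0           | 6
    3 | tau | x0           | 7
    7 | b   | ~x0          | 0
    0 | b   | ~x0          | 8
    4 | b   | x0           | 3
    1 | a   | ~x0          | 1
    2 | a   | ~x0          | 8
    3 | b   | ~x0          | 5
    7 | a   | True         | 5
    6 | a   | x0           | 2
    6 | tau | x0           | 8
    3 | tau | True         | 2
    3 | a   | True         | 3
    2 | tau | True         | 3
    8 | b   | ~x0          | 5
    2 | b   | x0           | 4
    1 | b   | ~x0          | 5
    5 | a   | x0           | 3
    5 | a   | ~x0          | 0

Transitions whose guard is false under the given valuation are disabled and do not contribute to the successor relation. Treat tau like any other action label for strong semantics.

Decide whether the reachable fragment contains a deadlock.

Reachable = {0,5,8}
  0: b→8  [deg 1]
  5: a→0  [deg 1]
  8: b→5  [deg 1]

Answer: DEADLOCK-FREE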